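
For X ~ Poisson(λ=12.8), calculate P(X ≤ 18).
0.937804

We have X ~ Poisson(λ=12.8).

The CDF gives us P(X ≤ k).

Using the CDF:
P(X ≤ 18) = 0.937804

This means there's approximately a 93.8% chance that X is at most 18.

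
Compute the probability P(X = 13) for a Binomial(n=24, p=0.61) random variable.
0.128312

We have X ~ Binomial(n=24, p=0.61).

For a Binomial distribution, the PMF gives us the probability of each outcome.

Using the PMF formula:
P(X = 13) = 0.128312

Rounded to 4 decimal places: 0.1283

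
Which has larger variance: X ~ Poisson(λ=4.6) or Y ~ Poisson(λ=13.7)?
Y has larger variance (13.7000 > 4.6000)

Compute the variance for each distribution:

X ~ Poisson(λ=4.6):
Var(X) = 4.6000

Y ~ Poisson(λ=13.7):
Var(Y) = 13.7000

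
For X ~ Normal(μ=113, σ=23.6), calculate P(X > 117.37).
0.426548

We have X ~ Normal(μ=113, σ=23.6).

P(X > 117.37) = 1 - P(X ≤ 117.37)
                = 1 - F(117.37)
                = 1 - 0.573452
                = 0.426548

So there's approximately a 42.7% chance that X exceeds 117.37.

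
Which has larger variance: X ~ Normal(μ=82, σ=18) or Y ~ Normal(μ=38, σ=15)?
X has larger variance (324.0000 > 225.0000)

Compute the variance for each distribution:

X ~ Normal(μ=82, σ=18):
Var(X) = 324.0000

Y ~ Normal(μ=38, σ=15):
Var(Y) = 225.0000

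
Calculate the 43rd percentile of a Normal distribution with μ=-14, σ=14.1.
-16.4869

We have X ~ Normal(μ=-14, σ=14.1).

We want to find x such that P(X ≤ x) = 0.43.

This is the 43rd percentile, which means 43% of values fall below this point.

Using the inverse CDF (quantile function):
x = F⁻¹(0.43) = -16.4869

Verification: P(X ≤ -16.4869) = 0.43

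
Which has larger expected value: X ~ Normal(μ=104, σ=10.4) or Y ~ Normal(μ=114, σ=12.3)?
Y has larger mean (114.0000 > 104.0000)

Compute the expected value for each distribution:

X ~ Normal(μ=104, σ=10.4):
E[X] = 104.0000

Y ~ Normal(μ=114, σ=12.3):
E[Y] = 114.0000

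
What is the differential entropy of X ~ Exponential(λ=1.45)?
0.6284 nats

We have X ~ Exponential(λ=1.45).

The differential entropy measures the uncertainty or information content of the distribution.

For an Exponential distribution with λ=1.45:
h(X) = 0.6284 nats

(In bits, this would be 0.9066 bits.)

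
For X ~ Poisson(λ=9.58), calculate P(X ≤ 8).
0.382034

We have X ~ Poisson(λ=9.58).

The CDF gives us P(X ≤ k).

Using the CDF:
P(X ≤ 8) = 0.382034

This means there's approximately a 38.2% chance that X is at most 8.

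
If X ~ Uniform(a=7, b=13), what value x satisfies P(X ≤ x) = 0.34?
9.0400

We have X ~ Uniform(a=7, b=13).

We want to find x such that P(X ≤ x) = 0.34.

This is the 34th percentile, which means 34% of values fall below this point.

Using the inverse CDF (quantile function):
x = F⁻¹(0.34) = 9.0400

Verification: P(X ≤ 9.0400) = 0.34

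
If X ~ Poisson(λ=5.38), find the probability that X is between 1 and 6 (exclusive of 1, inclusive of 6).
0.675381

We have X ~ Poisson(λ=5.38).

To find P(1 < X ≤ 6), we use:
P(1 < X ≤ 6) = P(X ≤ 6) - P(X ≤ 1)
                 = F(6) - F(1)
                 = 0.704779 - 0.029398
                 = 0.675381

So there's approximately a 67.5% chance that X falls in this range.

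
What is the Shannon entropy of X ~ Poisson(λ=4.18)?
2.1101 nats

We have X ~ Poisson(λ=4.18).

The Shannon entropy measures the uncertainty or information content of the distribution.

For a Poisson distribution with λ=4.18:
H(X) = 2.1101 nats

(In bits, this would be 3.0442 bits.)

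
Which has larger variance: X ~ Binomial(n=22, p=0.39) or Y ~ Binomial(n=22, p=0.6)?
Y has larger variance (5.2800 > 5.2338)

Compute the variance for each distribution:

X ~ Binomial(n=22, p=0.39):
Var(X) = 5.2338

Y ~ Binomial(n=22, p=0.6):
Var(Y) = 5.2800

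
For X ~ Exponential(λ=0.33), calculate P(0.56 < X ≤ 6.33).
0.707447

We have X ~ Exponential(λ=0.33).

To find P(0.56 < X ≤ 6.33), we use:
P(0.56 < X ≤ 6.33) = P(X ≤ 6.33) - P(X ≤ 0.56)
                 = F(6.33) - F(0.56)
                 = 0.876177 - 0.168729
                 = 0.707447

So there's approximately a 70.7% chance that X falls in this range.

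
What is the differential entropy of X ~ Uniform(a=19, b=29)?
2.3026 nats

We have X ~ Uniform(a=19, b=29).

The differential entropy measures the uncertainty or information content of the distribution.

For a Uniform distribution with a=19, b=29:
h(X) = 2.3026 nats

(In bits, this would be 3.3219 bits.)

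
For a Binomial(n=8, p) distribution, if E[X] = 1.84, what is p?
p = 0.23

For a Binomial(n, p) distribution:
E[X] = n × p

Given n = 8 and E[X] = 1.84:
1.84 = 8 × p
p = 1.84 / 8 = 0.23

Verification: Binomial(8, 0.23) has E[X] = 1.84 ✓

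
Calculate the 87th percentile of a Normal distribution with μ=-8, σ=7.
-0.1153

We have X ~ Normal(μ=-8, σ=7).

We want to find x such that P(X ≤ x) = 0.87.

This is the 87th percentile, which means 87% of values fall below this point.

Using the inverse CDF (quantile function):
x = F⁻¹(0.87) = -0.1153

Verification: P(X ≤ -0.1153) = 0.87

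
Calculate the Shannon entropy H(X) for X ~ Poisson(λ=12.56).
2.6773 nats

We have X ~ Poisson(λ=12.56).

The Shannon entropy measures the uncertainty or information content of the distribution.

For a Poisson distribution with λ=12.56:
H(X) = 2.6773 nats

(In bits, this would be 3.8625 bits.)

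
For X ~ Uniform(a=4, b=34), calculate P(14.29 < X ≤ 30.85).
0.552000

We have X ~ Uniform(a=4, b=34).

To find P(14.29 < X ≤ 30.85), we use:
P(14.29 < X ≤ 30.85) = P(X ≤ 30.85) - P(X ≤ 14.29)
                 = F(30.85) - F(14.29)
                 = 0.895000 - 0.343000
                 = 0.552000

So there's approximately a 55.2% chance that X falls in this range.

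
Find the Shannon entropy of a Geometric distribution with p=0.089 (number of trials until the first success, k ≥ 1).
3.3732 nats

We have X ~ Geometric(p=0.089) (number of trials until the first success, k ≥ 1).

The Shannon entropy measures the uncertainty or information content of the distribution.

For a Geometric distribution with p=0.089 (number of trials until the first success, k ≥ 1):
H(X) = 3.3732 nats

(In bits, this would be 4.8666 bits.)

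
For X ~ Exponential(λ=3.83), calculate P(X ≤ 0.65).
0.917049

We have X ~ Exponential(λ=3.83).

The CDF gives us P(X ≤ k).

Using the CDF:
P(X ≤ 0.65) = 0.917049

This means there's approximately a 91.7% chance that X is at most 0.65.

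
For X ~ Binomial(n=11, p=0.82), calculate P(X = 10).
0.272147

We have X ~ Binomial(n=11, p=0.82).

For a Binomial distribution, the PMF gives us the probability of each outcome.

Using the PMF formula:
P(X = 10) = 0.272147

Rounded to 4 decimal places: 0.2721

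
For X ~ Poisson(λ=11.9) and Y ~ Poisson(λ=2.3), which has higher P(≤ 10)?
Y has higher probability (P(Y ≤ 10) = 1.0000 > P(X ≤ 10) = 0.3578)

Compute P(≤ 10) for each distribution:

X ~ Poisson(λ=11.9):
P(X ≤ 10) = 0.3578

Y ~ Poisson(λ=2.3):
P(Y ≤ 10) = 1.0000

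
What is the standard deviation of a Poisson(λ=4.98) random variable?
2.2316

We have X ~ Poisson(λ=4.98).

For a Poisson distribution with λ=4.98:
σ = √Var(X) = 2.2316

The standard deviation is the square root of the variance.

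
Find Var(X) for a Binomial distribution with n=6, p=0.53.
1.4946

We have X ~ Binomial(n=6, p=0.53).

For a Binomial distribution with n=6, p=0.53:
Var(X) = 1.4946

The variance measures the spread of the distribution around the mean.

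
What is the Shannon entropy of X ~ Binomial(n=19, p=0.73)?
2.0732 nats

We have X ~ Binomial(n=19, p=0.73).

The Shannon entropy measures the uncertainty or information content of the distribution.

For a Binomial distribution with n=19, p=0.73:
H(X) = 2.0732 nats

(In bits, this would be 2.9910 bits.)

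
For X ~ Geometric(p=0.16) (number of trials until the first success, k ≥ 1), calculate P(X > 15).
0.073146

We have X ~ Geometric(p=0.16) (number of trials until the first success, k ≥ 1).

P(X > 15) = 1 - P(X ≤ 15)
                = 1 - F(15)
                = 1 - 0.926854
                = 0.073146

So there's approximately a 7.3% chance that X exceeds 15.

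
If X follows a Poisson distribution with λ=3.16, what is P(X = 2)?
0.211823

We have X ~ Poisson(λ=3.16).

For a Poisson distribution, the PMF gives us the probability of each outcome.

Using the PMF formula:
P(X = 2) = 0.211823

Rounded to 4 decimal places: 0.2118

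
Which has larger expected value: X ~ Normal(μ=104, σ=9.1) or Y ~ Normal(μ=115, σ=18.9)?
Y has larger mean (115.0000 > 104.0000)

Compute the expected value for each distribution:

X ~ Normal(μ=104, σ=9.1):
E[X] = 104.0000

Y ~ Normal(μ=115, σ=18.9):
E[Y] = 115.0000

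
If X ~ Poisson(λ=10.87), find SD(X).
3.2970

We have X ~ Poisson(λ=10.87).

For a Poisson distribution with λ=10.87:
σ = √Var(X) = 3.2970

The standard deviation is the square root of the variance.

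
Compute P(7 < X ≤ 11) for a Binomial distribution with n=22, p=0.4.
0.589472

We have X ~ Binomial(n=22, p=0.4).

To find P(7 < X ≤ 11), we use:
P(7 < X ≤ 11) = P(X ≤ 11) - P(X ≤ 7)
                 = F(11) - F(7)
                 = 0.879294 - 0.289822
                 = 0.589472

So there's approximately a 58.9% chance that X falls in this range.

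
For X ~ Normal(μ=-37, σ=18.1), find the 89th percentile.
-14.7998

We have X ~ Normal(μ=-37, σ=18.1).

We want to find x such that P(X ≤ x) = 0.89.

This is the 89th percentile, which means 89% of values fall below this point.

Using the inverse CDF (quantile function):
x = F⁻¹(0.89) = -14.7998

Verification: P(X ≤ -14.7998) = 0.89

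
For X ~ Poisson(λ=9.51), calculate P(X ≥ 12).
0.249078

We have X ~ Poisson(λ=9.51).

For discrete distributions, P(X ≥ 12) = 1 - P(X ≤ 11).

P(X ≤ 11) = 0.750922
P(X ≥ 12) = 1 - 0.750922 = 0.249078

So there's approximately a 24.9% chance that X is at least 12.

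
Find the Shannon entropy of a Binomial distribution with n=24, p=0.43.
2.3045 nats

We have X ~ Binomial(n=24, p=0.43).

The Shannon entropy measures the uncertainty or information content of the distribution.

For a Binomial distribution with n=24, p=0.43:
H(X) = 2.3045 nats

(In bits, this would be 3.3246 bits.)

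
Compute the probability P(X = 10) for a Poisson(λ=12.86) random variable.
0.088638

We have X ~ Poisson(λ=12.86).

For a Poisson distribution, the PMF gives us the probability of each outcome.

Using the PMF formula:
P(X = 10) = 0.088638

Rounded to 4 decimal places: 0.0886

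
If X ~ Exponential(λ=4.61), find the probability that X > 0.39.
0.165646

We have X ~ Exponential(λ=4.61).

P(X > 0.39) = 1 - P(X ≤ 0.39)
                = 1 - F(0.39)
                = 1 - 0.834354
                = 0.165646

So there's approximately a 16.6% chance that X exceeds 0.39.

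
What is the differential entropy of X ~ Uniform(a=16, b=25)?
2.1972 nats

We have X ~ Uniform(a=16, b=25).

The differential entropy measures the uncertainty or information content of the distribution.

For a Uniform distribution with a=16, b=25:
h(X) = 2.1972 nats

(In bits, this would be 3.1699 bits.)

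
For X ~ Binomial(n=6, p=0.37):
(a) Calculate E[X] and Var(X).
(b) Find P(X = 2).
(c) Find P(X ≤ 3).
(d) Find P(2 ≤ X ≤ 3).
(a) E[X] = 2.2200, Var(X) = 1.3986
(b) P(X = 2) = 0.323487
(c) P(X ≤ 3) = 0.859644
(d) P(2 ≤ X ≤ 3) = 0.576800

We have X ~ Binomial(n=6, p=0.37).

(a) Moments:
E[X] = 2.2200
Var(X) = 1.3986
σ = √Var(X) = 1.1826

(b) Point probability using PMF:
P(X = 2) = 0.323487

(c) Cumulative probability using CDF:
P(X ≤ 3) = F(3) = 0.859644

(d) Range probability:
P(2 ≤ X ≤ 3) = P(X ≤ 3) - P(X ≤ 1)
                   = F(3) - F(1)
                   = 0.859644 - 0.282844
                   = 0.576800

This means approximately 57.7% of outcomes fall in the interval [2, 3].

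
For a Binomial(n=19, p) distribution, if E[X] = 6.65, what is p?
p = 0.35

For a Binomial(n, p) distribution:
E[X] = n × p

Given n = 19 and E[X] = 6.65:
6.65 = 19 × p
p = 6.65 / 19 = 0.35

Verification: Binomial(19, 0.35) has E[X] = 6.65 ✓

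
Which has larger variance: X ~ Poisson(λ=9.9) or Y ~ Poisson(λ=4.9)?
X has larger variance (9.9000 > 4.9000)

Compute the variance for each distribution:

X ~ Poisson(λ=9.9):
Var(X) = 9.9000

Y ~ Poisson(λ=4.9):
Var(Y) = 4.9000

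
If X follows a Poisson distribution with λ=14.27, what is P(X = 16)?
0.089698

We have X ~ Poisson(λ=14.27).

For a Poisson distribution, the PMF gives us the probability of each outcome.

Using the PMF formula:
P(X = 16) = 0.089698

Rounded to 4 decimal places: 0.0897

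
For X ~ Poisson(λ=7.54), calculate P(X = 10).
0.086970

We have X ~ Poisson(λ=7.54).

For a Poisson distribution, the PMF gives us the probability of each outcome.

Using the PMF formula:
P(X = 10) = 0.086970

Rounded to 4 decimal places: 0.0870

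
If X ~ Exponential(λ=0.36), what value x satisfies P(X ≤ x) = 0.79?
4.3351

We have X ~ Exponential(λ=0.36).

We want to find x such that P(X ≤ x) = 0.79.

This is the 79th percentile, which means 79% of values fall below this point.

Using the inverse CDF (quantile function):
x = F⁻¹(0.79) = 4.3351

Verification: P(X ≤ 4.3351) = 0.79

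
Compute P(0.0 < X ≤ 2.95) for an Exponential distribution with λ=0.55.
0.802595

We have X ~ Exponential(λ=0.55).

To find P(0.0 < X ≤ 2.95), we use:
P(0.0 < X ≤ 2.95) = P(X ≤ 2.95) - P(X ≤ 0.0)
                 = F(2.95) - F(0.0)
                 = 0.802595 - 0.000000
                 = 0.802595

So there's approximately a 80.3% chance that X falls in this range.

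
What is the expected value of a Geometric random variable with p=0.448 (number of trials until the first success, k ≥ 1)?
2.2321

We have X ~ Geometric(p=0.448) (number of trials until the first success, k ≥ 1).

For a Geometric distribution with p=0.448 (number of trials until the first success, k ≥ 1):
E[X] = 2.2321

This is the expected (average) value of X.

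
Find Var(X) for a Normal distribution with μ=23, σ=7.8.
60.8400

We have X ~ Normal(μ=23, σ=7.8).

For a Normal distribution with μ=23, σ=7.8:
Var(X) = 60.8400

The variance measures the spread of the distribution around the mean.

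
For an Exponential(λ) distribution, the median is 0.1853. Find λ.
λ = 3.7407

For X ~ Exponential(λ), the CDF is F(x) = 1 - e^(-λx).
The median m satisfies F(m) = 0.5:
1 - e^(-λm) = 0.5
e^(-λm) = 0.5
λm = ln(2)
m = ln(2) / λ

Given m = 0.1853:
λ = ln(2) / 0.1853 = 0.693147 / 0.1853 = 3.7407

Verification: ln(2) / 3.7407 = 0.1853 ✓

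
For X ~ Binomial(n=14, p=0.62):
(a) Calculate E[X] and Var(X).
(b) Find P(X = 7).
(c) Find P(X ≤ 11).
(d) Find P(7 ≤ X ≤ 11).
(a) E[X] = 8.6800, Var(X) = 3.2984
(b) P(X = 7) = 0.138285
(c) P(X ≤ 11) = 0.945724
(d) P(7 ≤ X ≤ 11) = 0.829557

We have X ~ Binomial(n=14, p=0.62).

(a) Moments:
E[X] = 8.6800
Var(X) = 3.2984
σ = √Var(X) = 1.8161

(b) Point probability using PMF:
P(X = 7) = 0.138285

(c) Cumulative probability using CDF:
P(X ≤ 11) = F(11) = 0.945724

(d) Range probability:
P(7 ≤ X ≤ 11) = P(X ≤ 11) - P(X ≤ 6)
                   = F(11) - F(6)
                   = 0.945724 - 0.116167
                   = 0.829557

This means approximately 83.0% of outcomes fall in the interval [7, 11].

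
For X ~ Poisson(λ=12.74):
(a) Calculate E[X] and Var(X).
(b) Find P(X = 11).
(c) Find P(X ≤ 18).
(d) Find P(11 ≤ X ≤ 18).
(a) E[X] = 12.7400, Var(X) = 12.7400
(b) P(X = 11) = 0.105389
(c) P(X ≤ 18) = 0.939978
(d) P(11 ≤ X ≤ 18) = 0.665302

We have X ~ Poisson(λ=12.74).

(a) Moments:
E[X] = 12.7400
Var(X) = 12.7400
σ = √Var(X) = 3.5693

(b) Point probability using PMF:
P(X = 11) = 0.105389

(c) Cumulative probability using CDF:
P(X ≤ 18) = F(18) = 0.939978

(d) Range probability:
P(11 ≤ X ≤ 18) = P(X ≤ 18) - P(X ≤ 10)
                   = F(18) - F(10)
                   = 0.939978 - 0.274676
                   = 0.665302

This means approximately 66.5% of outcomes fall in the interval [11, 18].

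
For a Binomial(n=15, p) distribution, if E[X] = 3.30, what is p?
p = 0.22

For a Binomial(n, p) distribution:
E[X] = n × p

Given n = 15 and E[X] = 3.30:
3.30 = 15 × p
p = 3.30 / 15 = 0.22

Verification: Binomial(15, 0.22) has E[X] = 3.30 ✓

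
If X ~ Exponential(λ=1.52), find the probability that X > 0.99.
0.222062

We have X ~ Exponential(λ=1.52).

P(X > 0.99) = 1 - P(X ≤ 0.99)
                = 1 - F(0.99)
                = 1 - 0.777938
                = 0.222062

So there's approximately a 22.2% chance that X exceeds 0.99.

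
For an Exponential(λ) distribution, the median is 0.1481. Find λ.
λ = 4.6803

For X ~ Exponential(λ), the CDF is F(x) = 1 - e^(-λx).
The median m satisfies F(m) = 0.5:
1 - e^(-λm) = 0.5
e^(-λm) = 0.5
λm = ln(2)
m = ln(2) / λ

Given m = 0.1481:
λ = ln(2) / 0.1481 = 0.693147 / 0.1481 = 4.6803

Verification: ln(2) / 4.6803 = 0.1481 ✓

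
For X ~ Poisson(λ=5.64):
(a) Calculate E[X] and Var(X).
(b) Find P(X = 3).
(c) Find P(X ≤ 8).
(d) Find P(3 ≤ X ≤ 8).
(a) E[X] = 5.6400, Var(X) = 5.6400
(b) P(X = 3) = 0.106234
(c) P(X ≤ 8) = 0.882099
(d) P(3 ≤ X ≤ 8) = 0.802000

We have X ~ Poisson(λ=5.64).

(a) Moments:
E[X] = 5.6400
Var(X) = 5.6400
σ = √Var(X) = 2.3749

(b) Point probability using PMF:
P(X = 3) = 0.106234

(c) Cumulative probability using CDF:
P(X ≤ 8) = F(8) = 0.882099

(d) Range probability:
P(3 ≤ X ≤ 8) = P(X ≤ 8) - P(X ≤ 2)
                   = F(8) - F(2)
                   = 0.882099 - 0.080099
                   = 0.802000

This means approximately 80.2% of outcomes fall in the interval [3, 8].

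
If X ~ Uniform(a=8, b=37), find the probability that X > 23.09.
0.479655

We have X ~ Uniform(a=8, b=37).

P(X > 23.09) = 1 - P(X ≤ 23.09)
                = 1 - F(23.09)
                = 1 - 0.520345
                = 0.479655

So there's approximately a 48.0% chance that X exceeds 23.09.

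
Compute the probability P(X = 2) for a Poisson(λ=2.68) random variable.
0.246224

We have X ~ Poisson(λ=2.68).

For a Poisson distribution, the PMF gives us the probability of each outcome.

Using the PMF formula:
P(X = 2) = 0.246224

Rounded to 4 decimal places: 0.2462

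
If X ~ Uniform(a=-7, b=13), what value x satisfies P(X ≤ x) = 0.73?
7.6000

We have X ~ Uniform(a=-7, b=13).

We want to find x such that P(X ≤ x) = 0.73.

This is the 73rd percentile, which means 73% of values fall below this point.

Using the inverse CDF (quantile function):
x = F⁻¹(0.73) = 7.6000

Verification: P(X ≤ 7.6000) = 0.73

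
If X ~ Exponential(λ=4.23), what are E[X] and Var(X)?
E[X] = 0.2364, Var(X) = 0.0559

We have X ~ Exponential(λ=4.23).

For an Exponential distribution with λ=4.23:

Expected value:
E[X] = 0.2364

Variance:
Var(X) = 0.0559

Standard deviation:
σ = √Var(X) = 0.2364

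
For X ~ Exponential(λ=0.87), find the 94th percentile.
3.2338

We have X ~ Exponential(λ=0.87).

We want to find x such that P(X ≤ x) = 0.94.

This is the 94th percentile, which means 94% of values fall below this point.

Using the inverse CDF (quantile function):
x = F⁻¹(0.94) = 3.2338

Verification: P(X ≤ 3.2338) = 0.94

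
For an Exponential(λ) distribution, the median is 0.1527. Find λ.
λ = 4.5393

For X ~ Exponential(λ), the CDF is F(x) = 1 - e^(-λx).
The median m satisfies F(m) = 0.5:
1 - e^(-λm) = 0.5
e^(-λm) = 0.5
λm = ln(2)
m = ln(2) / λ

Given m = 0.1527:
λ = ln(2) / 0.1527 = 0.693147 / 0.1527 = 4.5393

Verification: ln(2) / 4.5393 = 0.1527 ✓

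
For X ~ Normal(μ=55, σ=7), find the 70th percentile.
58.6708

We have X ~ Normal(μ=55, σ=7).

We want to find x such that P(X ≤ x) = 0.7.

This is the 70th percentile, which means 70% of values fall below this point.

Using the inverse CDF (quantile function):
x = F⁻¹(0.7) = 58.6708

Verification: P(X ≤ 58.6708) = 0.7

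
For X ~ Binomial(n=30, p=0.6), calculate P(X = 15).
0.078312

We have X ~ Binomial(n=30, p=0.6).

For a Binomial distribution, the PMF gives us the probability of each outcome.

Using the PMF formula:
P(X = 15) = 0.078312

Rounded to 4 decimal places: 0.0783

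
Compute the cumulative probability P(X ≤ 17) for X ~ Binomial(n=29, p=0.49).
0.889356

We have X ~ Binomial(n=29, p=0.49).

The CDF gives us P(X ≤ k).

Using the CDF:
P(X ≤ 17) = 0.889356

This means there's approximately a 88.9% chance that X is at most 17.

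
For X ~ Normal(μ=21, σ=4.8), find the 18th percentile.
16.6062

We have X ~ Normal(μ=21, σ=4.8).

We want to find x such that P(X ≤ x) = 0.18.

This is the 18th percentile, which means 18% of values fall below this point.

Using the inverse CDF (quantile function):
x = F⁻¹(0.18) = 16.6062

Verification: P(X ≤ 16.6062) = 0.18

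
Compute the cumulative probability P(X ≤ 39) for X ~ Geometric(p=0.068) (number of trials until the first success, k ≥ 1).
0.935846

We have X ~ Geometric(p=0.068) (number of trials until the first success, k ≥ 1).

The CDF gives us P(X ≤ k).

Using the CDF:
P(X ≤ 39) = 0.935846

This means there's approximately a 93.6% chance that X is at most 39.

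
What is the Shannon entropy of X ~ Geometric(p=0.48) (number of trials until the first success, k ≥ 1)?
1.4424 nats

We have X ~ Geometric(p=0.48) (number of trials until the first success, k ≥ 1).

The Shannon entropy measures the uncertainty or information content of the distribution.

For a Geometric distribution with p=0.48 (number of trials until the first success, k ≥ 1):
H(X) = 1.4424 nats

(In bits, this would be 2.0809 bits.)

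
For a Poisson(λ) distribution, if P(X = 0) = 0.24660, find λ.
λ = 1.4000

For a Poisson(λ) distribution, the PMF at 0 is:
P(X = 0) = λ^0 e^(-λ) / 0! = e^(-λ)

Given P(X = 0) = 0.24660:
e^(-λ) = 0.24660
-λ = ln(0.24660)
λ = -ln(0.24660) = 1.4000

Verification: e^(-1.4000) = 0.24660 ✓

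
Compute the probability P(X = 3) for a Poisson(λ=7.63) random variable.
0.035955

We have X ~ Poisson(λ=7.63).

For a Poisson distribution, the PMF gives us the probability of each outcome.

Using the PMF formula:
P(X = 3) = 0.035955

Rounded to 4 decimal places: 0.0360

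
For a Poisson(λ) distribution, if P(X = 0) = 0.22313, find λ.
λ = 1.5000

For a Poisson(λ) distribution, the PMF at 0 is:
P(X = 0) = λ^0 e^(-λ) / 0! = e^(-λ)

Given P(X = 0) = 0.22313:
e^(-λ) = 0.22313
-λ = ln(0.22313)
λ = -ln(0.22313) = 1.5000

Verification: e^(-1.5000) = 0.22313 ✓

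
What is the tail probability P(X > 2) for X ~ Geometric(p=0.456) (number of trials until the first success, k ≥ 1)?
0.295936

We have X ~ Geometric(p=0.456) (number of trials until the first success, k ≥ 1).

P(X > 2) = 1 - P(X ≤ 2)
                = 1 - F(2)
                = 1 - 0.704064
                = 0.295936

So there's approximately a 29.6% chance that X exceeds 2.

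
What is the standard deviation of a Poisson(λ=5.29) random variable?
2.3000

We have X ~ Poisson(λ=5.29).

For a Poisson distribution with λ=5.29:
σ = √Var(X) = 2.3000

The standard deviation is the square root of the variance.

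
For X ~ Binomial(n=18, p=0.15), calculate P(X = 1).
0.170406

We have X ~ Binomial(n=18, p=0.15).

For a Binomial distribution, the PMF gives us the probability of each outcome.

Using the PMF formula:
P(X = 1) = 0.170406

Rounded to 4 decimal places: 0.1704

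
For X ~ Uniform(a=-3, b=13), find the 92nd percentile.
11.7200

We have X ~ Uniform(a=-3, b=13).

We want to find x such that P(X ≤ x) = 0.92.

This is the 92nd percentile, which means 92% of values fall below this point.

Using the inverse CDF (quantile function):
x = F⁻¹(0.92) = 11.7200

Verification: P(X ≤ 11.7200) = 0.92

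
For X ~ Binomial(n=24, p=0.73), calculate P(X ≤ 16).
0.310083

We have X ~ Binomial(n=24, p=0.73).

The CDF gives us P(X ≤ k).

Using the CDF:
P(X ≤ 16) = 0.310083

This means there's approximately a 31.0% chance that X is at most 16.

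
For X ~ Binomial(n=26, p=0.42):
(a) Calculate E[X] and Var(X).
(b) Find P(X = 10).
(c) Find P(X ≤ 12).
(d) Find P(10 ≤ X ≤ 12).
(a) E[X] = 10.9200, Var(X) = 6.3336
(b) P(X = 10) = 0.148791
(c) P(X ≤ 12) = 0.736663
(d) P(10 ≤ X ≤ 12) = 0.447371

We have X ~ Binomial(n=26, p=0.42).

(a) Moments:
E[X] = 10.9200
Var(X) = 6.3336
σ = √Var(X) = 2.5167

(b) Point probability using PMF:
P(X = 10) = 0.148791

(c) Cumulative probability using CDF:
P(X ≤ 12) = F(12) = 0.736663

(d) Range probability:
P(10 ≤ X ≤ 12) = P(X ≤ 12) - P(X ≤ 9)
                   = F(12) - F(9)
                   = 0.736663 - 0.289292
                   = 0.447371

This means approximately 44.7% of outcomes fall in the interval [10, 12].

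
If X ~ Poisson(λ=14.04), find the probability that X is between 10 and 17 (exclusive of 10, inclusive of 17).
0.651292

We have X ~ Poisson(λ=14.04).

To find P(10 < X ≤ 17), we use:
P(10 < X ≤ 17) = P(X ≤ 17) - P(X ≤ 10)
                 = F(17) - F(10)
                 = 0.824337 - 0.173045
                 = 0.651292

So there's approximately a 65.1% chance that X falls in this range.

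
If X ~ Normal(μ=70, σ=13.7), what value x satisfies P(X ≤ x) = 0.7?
77.1843

We have X ~ Normal(μ=70, σ=13.7).

We want to find x such that P(X ≤ x) = 0.7.

This is the 70th percentile, which means 70% of values fall below this point.

Using the inverse CDF (quantile function):
x = F⁻¹(0.7) = 77.1843

Verification: P(X ≤ 77.1843) = 0.7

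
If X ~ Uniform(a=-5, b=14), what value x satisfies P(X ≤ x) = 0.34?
1.4600

We have X ~ Uniform(a=-5, b=14).

We want to find x such that P(X ≤ x) = 0.34.

This is the 34th percentile, which means 34% of values fall below this point.

Using the inverse CDF (quantile function):
x = F⁻¹(0.34) = 1.4600

Verification: P(X ≤ 1.4600) = 0.34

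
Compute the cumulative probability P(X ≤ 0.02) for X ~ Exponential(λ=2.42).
0.047247

We have X ~ Exponential(λ=2.42).

The CDF gives us P(X ≤ k).

Using the CDF:
P(X ≤ 0.02) = 0.047247

This means there's approximately a 4.7% chance that X is at most 0.02.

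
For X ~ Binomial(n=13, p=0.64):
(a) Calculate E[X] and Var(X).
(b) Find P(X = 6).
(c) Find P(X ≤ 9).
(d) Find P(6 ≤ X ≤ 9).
(a) E[X] = 8.3200, Var(X) = 2.9952
(b) P(X = 6) = 0.092409
(c) P(X ≤ 9) = 0.746446
(d) P(6 ≤ X ≤ 9) = 0.692075

We have X ~ Binomial(n=13, p=0.64).

(a) Moments:
E[X] = 8.3200
Var(X) = 2.9952
σ = √Var(X) = 1.7307

(b) Point probability using PMF:
P(X = 6) = 0.092409

(c) Cumulative probability using CDF:
P(X ≤ 9) = F(9) = 0.746446

(d) Range probability:
P(6 ≤ X ≤ 9) = P(X ≤ 9) - P(X ≤ 5)
                   = F(9) - F(5)
                   = 0.746446 - 0.054371
                   = 0.692075

This means approximately 69.2% of outcomes fall in the interval [6, 9].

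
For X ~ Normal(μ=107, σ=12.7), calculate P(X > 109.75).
0.414285

We have X ~ Normal(μ=107, σ=12.7).

P(X > 109.75) = 1 - P(X ≤ 109.75)
                = 1 - F(109.75)
                = 1 - 0.585715
                = 0.414285

So there's approximately a 41.4% chance that X exceeds 109.75.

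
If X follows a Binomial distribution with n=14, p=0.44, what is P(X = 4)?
0.113795

We have X ~ Binomial(n=14, p=0.44).

For a Binomial distribution, the PMF gives us the probability of each outcome.

Using the PMF formula:
P(X = 4) = 0.113795

Rounded to 4 decimal places: 0.1138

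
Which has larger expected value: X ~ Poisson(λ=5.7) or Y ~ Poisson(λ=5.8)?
Y has larger mean (5.8000 > 5.7000)

Compute the expected value for each distribution:

X ~ Poisson(λ=5.7):
E[X] = 5.7000

Y ~ Poisson(λ=5.8):
E[Y] = 5.8000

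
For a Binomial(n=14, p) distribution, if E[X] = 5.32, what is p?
p = 0.38

For a Binomial(n, p) distribution:
E[X] = n × p

Given n = 14 and E[X] = 5.32:
5.32 = 14 × p
p = 5.32 / 14 = 0.38

Verification: Binomial(14, 0.38) has E[X] = 5.32 ✓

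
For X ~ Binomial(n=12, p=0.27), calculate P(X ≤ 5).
0.923951

We have X ~ Binomial(n=12, p=0.27).

The CDF gives us P(X ≤ k).

Using the CDF:
P(X ≤ 5) = 0.923951

This means there's approximately a 92.4% chance that X is at most 5.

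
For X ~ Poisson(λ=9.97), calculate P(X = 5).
0.038404

We have X ~ Poisson(λ=9.97).

For a Poisson distribution, the PMF gives us the probability of each outcome.

Using the PMF formula:
P(X = 5) = 0.038404

Rounded to 4 decimal places: 0.0384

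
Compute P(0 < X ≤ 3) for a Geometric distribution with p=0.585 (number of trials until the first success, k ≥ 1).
0.928527

We have X ~ Geometric(p=0.585) (number of trials until the first success, k ≥ 1).

To find P(0 < X ≤ 3), we use:
P(0 < X ≤ 3) = P(X ≤ 3) - P(X ≤ 0)
                 = F(3) - F(0)
                 = 0.928527 - 0.000000
                 = 0.928527

So there's approximately a 92.9% chance that X falls in this range.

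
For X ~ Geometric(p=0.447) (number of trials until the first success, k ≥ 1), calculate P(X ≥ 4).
0.169112

We have X ~ Geometric(p=0.447) (number of trials until the first success, k ≥ 1).

For discrete distributions, P(X ≥ 4) = 1 - P(X ≤ 3).

P(X ≤ 3) = 0.830888
P(X ≥ 4) = 1 - 0.830888 = 0.169112

So there's approximately a 16.9% chance that X is at least 4.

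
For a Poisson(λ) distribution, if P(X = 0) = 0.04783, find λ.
λ = 3.0401

For a Poisson(λ) distribution, the PMF at 0 is:
P(X = 0) = λ^0 e^(-λ) / 0! = e^(-λ)

Given P(X = 0) = 0.04783:
e^(-λ) = 0.04783
-λ = ln(0.04783)
λ = -ln(0.04783) = 3.0401

Verification: e^(-3.0401) = 0.04783 ✓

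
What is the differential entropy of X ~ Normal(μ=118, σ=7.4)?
3.4204 nats

We have X ~ Normal(μ=118, σ=7.4).

The differential entropy measures the uncertainty or information content of the distribution.

For a Normal distribution with μ=118, σ=7.4:
h(X) = 3.4204 nats

(In bits, this would be 4.9346 bits.)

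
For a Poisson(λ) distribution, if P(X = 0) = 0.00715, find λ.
λ = 4.9406

For a Poisson(λ) distribution, the PMF at 0 is:
P(X = 0) = λ^0 e^(-λ) / 0! = e^(-λ)

Given P(X = 0) = 0.00715:
e^(-λ) = 0.00715
-λ = ln(0.00715)
λ = -ln(0.00715) = 4.9406

Verification: e^(-4.9406) = 0.00715 ✓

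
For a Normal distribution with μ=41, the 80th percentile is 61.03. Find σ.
σ = 23.7993

For X ~ Normal(μ, σ), the p-th percentile satisfies x = μ + z_p × σ,
where z_p = Φ⁻¹(p) is the standard normal quantile.

Step 1: z_{0.8} = Φ⁻¹(0.8) = 0.8416

Step 2: Solve for σ:
61.03 = 41 + 0.8416 × σ
σ = (61.03 - 41) / 0.8416
σ = 20.03 / 0.8416
σ = 23.7993

Verification: μ + z × σ = 41 + 0.8416 × 23.7993 = 61.03 ✓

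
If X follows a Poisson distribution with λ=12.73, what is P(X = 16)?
0.067308

We have X ~ Poisson(λ=12.73).

For a Poisson distribution, the PMF gives us the probability of each outcome.

Using the PMF formula:
P(X = 16) = 0.067308

Rounded to 4 decimal places: 0.0673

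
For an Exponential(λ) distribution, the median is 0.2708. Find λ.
λ = 2.5596

For X ~ Exponential(λ), the CDF is F(x) = 1 - e^(-λx).
The median m satisfies F(m) = 0.5:
1 - e^(-λm) = 0.5
e^(-λm) = 0.5
λm = ln(2)
m = ln(2) / λ

Given m = 0.2708:
λ = ln(2) / 0.2708 = 0.693147 / 0.2708 = 2.5596

Verification: ln(2) / 2.5596 = 0.2708 ✓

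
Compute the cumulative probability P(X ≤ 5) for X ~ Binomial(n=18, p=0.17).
0.929240

We have X ~ Binomial(n=18, p=0.17).

The CDF gives us P(X ≤ k).

Using the CDF:
P(X ≤ 5) = 0.929240

This means there's approximately a 92.9% chance that X is at most 5.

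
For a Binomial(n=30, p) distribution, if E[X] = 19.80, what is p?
p = 0.66

For a Binomial(n, p) distribution:
E[X] = n × p

Given n = 30 and E[X] = 19.80:
19.80 = 30 × p
p = 19.80 / 30 = 0.66

Verification: Binomial(30, 0.66) has E[X] = 19.80 ✓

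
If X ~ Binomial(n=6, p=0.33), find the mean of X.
1.9800

We have X ~ Binomial(n=6, p=0.33).

For a Binomial distribution with n=6, p=0.33:
E[X] = 1.9800

This is the expected (average) value of X.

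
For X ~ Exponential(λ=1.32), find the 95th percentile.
2.2695

We have X ~ Exponential(λ=1.32).

We want to find x such that P(X ≤ x) = 0.95.

This is the 95th percentile, which means 95% of values fall below this point.

Using the inverse CDF (quantile function):
x = F⁻¹(0.95) = 2.2695

Verification: P(X ≤ 2.2695) = 0.95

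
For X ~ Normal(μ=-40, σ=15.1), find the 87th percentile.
-22.9915

We have X ~ Normal(μ=-40, σ=15.1).

We want to find x such that P(X ≤ x) = 0.87.

This is the 87th percentile, which means 87% of values fall below this point.

Using the inverse CDF (quantile function):
x = F⁻¹(0.87) = -22.9915

Verification: P(X ≤ -22.9915) = 0.87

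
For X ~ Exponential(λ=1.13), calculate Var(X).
0.7831

We have X ~ Exponential(λ=1.13).

For an Exponential distribution with λ=1.13:
Var(X) = 0.7831

The variance measures the spread of the distribution around the mean.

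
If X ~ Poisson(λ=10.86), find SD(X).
3.2955

We have X ~ Poisson(λ=10.86).

For a Poisson distribution with λ=10.86:
σ = √Var(X) = 3.2955

The standard deviation is the square root of the variance.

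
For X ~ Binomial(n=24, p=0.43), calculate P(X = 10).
0.161982

We have X ~ Binomial(n=24, p=0.43).

For a Binomial distribution, the PMF gives us the probability of each outcome.

Using the PMF formula:
P(X = 10) = 0.161982

Rounded to 4 decimal places: 0.1620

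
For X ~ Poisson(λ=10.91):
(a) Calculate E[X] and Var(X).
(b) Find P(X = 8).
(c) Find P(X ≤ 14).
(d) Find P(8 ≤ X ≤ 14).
(a) E[X] = 10.9100, Var(X) = 10.9100
(b) P(X = 8) = 0.090976
(c) P(X ≤ 14) = 0.860511
(d) P(8 ≤ X ≤ 14) = 0.711412

We have X ~ Poisson(λ=10.91).

(a) Moments:
E[X] = 10.9100
Var(X) = 10.9100
σ = √Var(X) = 3.3030

(b) Point probability using PMF:
P(X = 8) = 0.090976

(c) Cumulative probability using CDF:
P(X ≤ 14) = F(14) = 0.860511

(d) Range probability:
P(8 ≤ X ≤ 14) = P(X ≤ 14) - P(X ≤ 7)
                   = F(14) - F(7)
                   = 0.860511 - 0.149099
                   = 0.711412

This means approximately 71.1% of outcomes fall in the interval [8, 14].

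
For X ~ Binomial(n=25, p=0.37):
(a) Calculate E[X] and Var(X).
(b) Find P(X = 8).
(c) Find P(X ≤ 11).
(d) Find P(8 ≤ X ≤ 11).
(a) E[X] = 9.2500, Var(X) = 5.8275
(b) P(X = 8) = 0.147387
(c) P(X ≤ 11) = 0.824945
(d) P(8 ≤ X ≤ 11) = 0.587579

We have X ~ Binomial(n=25, p=0.37).

(a) Moments:
E[X] = 9.2500
Var(X) = 5.8275
σ = √Var(X) = 2.4140

(b) Point probability using PMF:
P(X = 8) = 0.147387

(c) Cumulative probability using CDF:
P(X ≤ 11) = F(11) = 0.824945

(d) Range probability:
P(8 ≤ X ≤ 11) = P(X ≤ 11) - P(X ≤ 7)
                   = F(11) - F(7)
                   = 0.824945 - 0.237367
                   = 0.587579

This means approximately 58.8% of outcomes fall in the interval [8, 11].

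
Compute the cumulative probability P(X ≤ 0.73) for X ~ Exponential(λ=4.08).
0.949126

We have X ~ Exponential(λ=4.08).

The CDF gives us P(X ≤ k).

Using the CDF:
P(X ≤ 0.73) = 0.949126

This means there's approximately a 94.9% chance that X is at most 0.73.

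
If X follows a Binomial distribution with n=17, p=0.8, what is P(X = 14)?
0.239254

We have X ~ Binomial(n=17, p=0.8).

For a Binomial distribution, the PMF gives us the probability of each outcome.

Using the PMF formula:
P(X = 14) = 0.239254

Rounded to 4 decimal places: 0.2393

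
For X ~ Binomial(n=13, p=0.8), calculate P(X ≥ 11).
0.501652

We have X ~ Binomial(n=13, p=0.8).

For discrete distributions, P(X ≥ 11) = 1 - P(X ≤ 10).

P(X ≤ 10) = 0.498348
P(X ≥ 11) = 1 - 0.498348 = 0.501652

So there's approximately a 50.2% chance that X is at least 11.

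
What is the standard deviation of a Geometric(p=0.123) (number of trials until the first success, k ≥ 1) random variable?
7.6137

We have X ~ Geometric(p=0.123) (number of trials until the first success, k ≥ 1).

For a Geometric distribution with p=0.123 (number of trials until the first success, k ≥ 1):
σ = √Var(X) = 7.6137

The standard deviation is the square root of the variance.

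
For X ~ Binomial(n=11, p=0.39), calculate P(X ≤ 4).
0.560345

We have X ~ Binomial(n=11, p=0.39).

The CDF gives us P(X ≤ k).

Using the CDF:
P(X ≤ 4) = 0.560345

This means there's approximately a 56.0% chance that X is at most 4.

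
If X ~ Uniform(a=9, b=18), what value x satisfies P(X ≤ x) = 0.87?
16.8300

We have X ~ Uniform(a=9, b=18).

We want to find x such that P(X ≤ x) = 0.87.

This is the 87th percentile, which means 87% of values fall below this point.

Using the inverse CDF (quantile function):
x = F⁻¹(0.87) = 16.8300

Verification: P(X ≤ 16.8300) = 0.87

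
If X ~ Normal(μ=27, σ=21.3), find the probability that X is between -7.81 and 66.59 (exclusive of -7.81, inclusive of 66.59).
0.917363

We have X ~ Normal(μ=27, σ=21.3).

To find P(-7.81 < X ≤ 66.59), we use:
P(-7.81 < X ≤ 66.59) = P(X ≤ 66.59) - P(X ≤ -7.81)
                 = F(66.59) - F(-7.81)
                 = 0.968464 - 0.051101
                 = 0.917363

So there's approximately a 91.7% chance that X falls in this range.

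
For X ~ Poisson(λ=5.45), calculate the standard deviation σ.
2.3345

We have X ~ Poisson(λ=5.45).

For a Poisson distribution with λ=5.45:
σ = √Var(X) = 2.3345

The standard deviation is the square root of the variance.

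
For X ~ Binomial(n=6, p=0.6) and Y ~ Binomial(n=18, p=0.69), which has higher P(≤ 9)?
X has higher probability (P(X ≤ 9) = 1.0000 > P(Y ≤ 9) = 0.0720)

Compute P(≤ 9) for each distribution:

X ~ Binomial(n=6, p=0.6):
P(X ≤ 9) = 1.0000

Y ~ Binomial(n=18, p=0.69):
P(Y ≤ 9) = 0.0720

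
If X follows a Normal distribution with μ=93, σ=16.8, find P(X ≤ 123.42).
0.964907

We have X ~ Normal(μ=93, σ=16.8).

The CDF gives us P(X ≤ k).

Using the CDF:
P(X ≤ 123.42) = 0.964907

This means there's approximately a 96.5% chance that X is at most 123.42.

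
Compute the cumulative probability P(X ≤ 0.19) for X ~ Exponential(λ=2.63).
0.393287

We have X ~ Exponential(λ=2.63).

The CDF gives us P(X ≤ k).

Using the CDF:
P(X ≤ 0.19) = 0.393287

This means there's approximately a 39.3% chance that X is at most 0.19.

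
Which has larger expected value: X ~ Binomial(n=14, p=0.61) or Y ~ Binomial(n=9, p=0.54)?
X has larger mean (8.5400 > 4.8600)

Compute the expected value for each distribution:

X ~ Binomial(n=14, p=0.61):
E[X] = 8.5400

Y ~ Binomial(n=9, p=0.54):
E[Y] = 4.8600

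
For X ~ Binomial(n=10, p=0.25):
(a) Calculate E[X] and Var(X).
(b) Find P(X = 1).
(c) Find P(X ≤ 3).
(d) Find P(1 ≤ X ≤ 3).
(a) E[X] = 2.5000, Var(X) = 1.8750
(b) P(X = 1) = 0.187712
(c) P(X ≤ 3) = 0.775875
(d) P(1 ≤ X ≤ 3) = 0.719562

We have X ~ Binomial(n=10, p=0.25).

(a) Moments:
E[X] = 2.5000
Var(X) = 1.8750
σ = √Var(X) = 1.3693

(b) Point probability using PMF:
P(X = 1) = 0.187712

(c) Cumulative probability using CDF:
P(X ≤ 3) = F(3) = 0.775875

(d) Range probability:
P(1 ≤ X ≤ 3) = P(X ≤ 3) - P(X ≤ 0)
                   = F(3) - F(0)
                   = 0.775875 - 0.056314
                   = 0.719562

This means approximately 72.0% of outcomes fall in the interval [1, 3].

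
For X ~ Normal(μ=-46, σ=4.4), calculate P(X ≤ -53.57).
0.042675

We have X ~ Normal(μ=-46, σ=4.4).

The CDF gives us P(X ≤ k).

Using the CDF:
P(X ≤ -53.57) = 0.042675

This means there's approximately a 4.3% chance that X is at most -53.57.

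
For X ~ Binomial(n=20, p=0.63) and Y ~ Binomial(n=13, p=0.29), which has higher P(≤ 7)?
Y has higher probability (P(Y ≤ 7) = 0.9853 > P(X ≤ 7) = 0.0102)

Compute P(≤ 7) for each distribution:

X ~ Binomial(n=20, p=0.63):
P(X ≤ 7) = 0.0102

Y ~ Binomial(n=13, p=0.29):
P(Y ≤ 7) = 0.9853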